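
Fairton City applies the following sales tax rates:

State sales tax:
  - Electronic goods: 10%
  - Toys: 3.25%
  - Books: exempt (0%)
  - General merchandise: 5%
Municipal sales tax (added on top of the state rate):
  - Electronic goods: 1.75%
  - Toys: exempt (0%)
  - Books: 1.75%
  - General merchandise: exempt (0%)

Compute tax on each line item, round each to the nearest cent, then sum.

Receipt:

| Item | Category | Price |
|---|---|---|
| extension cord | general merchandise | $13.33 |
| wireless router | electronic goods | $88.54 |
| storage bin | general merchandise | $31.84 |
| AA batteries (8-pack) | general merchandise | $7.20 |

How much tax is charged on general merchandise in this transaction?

Extension cord $13.33: general merchandise → 5% + 0% municipal = 5% → $0.67
Storage bin $31.84: general merchandise → 5% + 0% municipal = 5% → $1.59
AA batteries (8-pack) $7.20: general merchandise → 5% + 0% municipal = 5% → $0.36
Tax on general merchandise = $0.67 + $1.59 + $0.36 = $2.62

$2.62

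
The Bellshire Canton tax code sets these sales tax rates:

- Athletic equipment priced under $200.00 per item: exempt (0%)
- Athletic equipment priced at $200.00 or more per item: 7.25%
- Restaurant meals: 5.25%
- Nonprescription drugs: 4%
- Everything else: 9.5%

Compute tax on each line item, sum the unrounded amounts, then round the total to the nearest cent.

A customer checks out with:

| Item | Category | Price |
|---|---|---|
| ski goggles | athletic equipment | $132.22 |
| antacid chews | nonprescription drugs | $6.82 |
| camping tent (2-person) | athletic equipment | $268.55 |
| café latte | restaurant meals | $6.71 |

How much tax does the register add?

Ski goggles $132.22: athletic equipment, under $200.00 → 0% → $0.00
Antacid chews $6.82: nonprescription drugs → 4% → $0.2728
Camping tent (2-person) $268.55: athletic equipment, $200.00 or more → 7.25% → $19.469875
Café latte $6.71: restaurant meals → 5.25% → $0.352275
Unrounded tax sum = $20.09495 → $20.09

$20.09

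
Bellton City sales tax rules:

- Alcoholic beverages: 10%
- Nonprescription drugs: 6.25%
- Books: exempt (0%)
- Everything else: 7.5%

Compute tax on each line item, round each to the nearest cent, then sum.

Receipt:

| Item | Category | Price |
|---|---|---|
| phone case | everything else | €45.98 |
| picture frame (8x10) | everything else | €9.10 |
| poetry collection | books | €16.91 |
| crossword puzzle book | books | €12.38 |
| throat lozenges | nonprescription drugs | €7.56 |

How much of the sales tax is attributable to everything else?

Phone case €45.98: everything else → 7.5% → €3.45
Picture frame (8x10) €9.10: everything else → 7.5% → €0.68
Tax on everything else = €3.45 + €0.68 = €4.13

€4.13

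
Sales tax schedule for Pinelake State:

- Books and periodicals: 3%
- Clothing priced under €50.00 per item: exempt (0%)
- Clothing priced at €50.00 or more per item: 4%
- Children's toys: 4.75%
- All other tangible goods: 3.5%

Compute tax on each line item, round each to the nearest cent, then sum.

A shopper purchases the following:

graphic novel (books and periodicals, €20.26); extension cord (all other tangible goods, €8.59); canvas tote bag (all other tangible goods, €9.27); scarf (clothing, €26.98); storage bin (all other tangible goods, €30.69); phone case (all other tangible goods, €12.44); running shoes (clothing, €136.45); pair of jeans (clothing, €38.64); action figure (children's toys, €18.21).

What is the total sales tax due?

€9.06

Graphic novel €20.26: books and periodicals → 3% → €0.61
Extension cord €8.59: all other tangible goods → 3.5% → €0.30
Canvas tote bag €9.27: all other tangible goods → 3.5% → €0.32
Scarf €26.98: clothing, under €50.00 → 0% → €0.00
Storage bin €30.69: all other tangible goods → 3.5% → €1.07
Phone case €12.44: all other tangible goods → 3.5% → €0.44
Running shoes €136.45: clothing, €50.00 or more → 4% → €5.46
Pair of jeans €38.64: clothing, under €50.00 → 0% → €0.00
Action figure €18.21: children's toys → 4.75% → €0.86
Total tax = €0.61 + €0.30 + €0.32 + €1.07 + €0.44 + €5.46 + €0.86 = €9.06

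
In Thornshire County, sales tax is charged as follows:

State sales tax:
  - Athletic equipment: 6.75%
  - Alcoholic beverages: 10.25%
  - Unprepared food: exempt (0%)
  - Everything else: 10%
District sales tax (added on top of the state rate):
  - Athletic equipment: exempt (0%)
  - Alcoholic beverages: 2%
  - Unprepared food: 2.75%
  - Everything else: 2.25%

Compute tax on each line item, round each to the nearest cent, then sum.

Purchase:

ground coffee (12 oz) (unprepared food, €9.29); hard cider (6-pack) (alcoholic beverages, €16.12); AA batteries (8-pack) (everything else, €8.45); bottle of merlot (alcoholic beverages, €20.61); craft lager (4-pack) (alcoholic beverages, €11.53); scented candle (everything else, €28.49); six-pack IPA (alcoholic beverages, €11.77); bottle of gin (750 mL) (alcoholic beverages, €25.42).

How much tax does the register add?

Ground coffee (12 oz) €9.29: unprepared food → 0% + 2.75% district = 2.75% → €0.26
Hard cider (6-pack) €16.12: alcoholic beverages → 10.25% + 2% district = 12.25% → €1.97
AA batteries (8-pack) €8.45: everything else → 10% + 2.25% district = 12.25% → €1.04
Bottle of merlot €20.61: alcoholic beverages → 10.25% + 2% district = 12.25% → €2.52
Craft lager (4-pack) €11.53: alcoholic beverages → 10.25% + 2% district = 12.25% → €1.41
Scented candle €28.49: everything else → 10% + 2.25% district = 12.25% → €3.49
Six-pack IPA €11.77: alcoholic beverages → 10.25% + 2% district = 12.25% → €1.44
Bottle of gin (750 mL) €25.42: alcoholic beverages → 10.25% + 2% district = 12.25% → €3.11
Total tax = €0.26 + €1.97 + €1.04 + €2.52 + €1.41 + €3.49 + €1.44 + €3.11 = €15.24

€15.24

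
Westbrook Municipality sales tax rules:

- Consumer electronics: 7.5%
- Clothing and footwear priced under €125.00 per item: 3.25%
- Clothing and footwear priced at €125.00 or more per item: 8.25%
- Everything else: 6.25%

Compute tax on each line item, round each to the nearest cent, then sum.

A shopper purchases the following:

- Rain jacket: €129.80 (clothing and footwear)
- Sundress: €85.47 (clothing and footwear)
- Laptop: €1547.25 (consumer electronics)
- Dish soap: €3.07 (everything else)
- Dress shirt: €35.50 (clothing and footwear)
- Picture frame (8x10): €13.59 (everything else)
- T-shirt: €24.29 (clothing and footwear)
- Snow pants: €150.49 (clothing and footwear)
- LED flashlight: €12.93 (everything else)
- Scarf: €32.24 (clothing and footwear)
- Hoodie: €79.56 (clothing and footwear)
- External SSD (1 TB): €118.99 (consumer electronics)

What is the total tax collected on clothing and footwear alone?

Rain jacket €129.80: clothing and footwear, €125.00 or more → 8.25% → €10.71
Sundress €85.47: clothing and footwear, under €125.00 → 3.25% → €2.78
Dress shirt €35.50: clothing and footwear, under €125.00 → 3.25% → €1.15
T-shirt €24.29: clothing and footwear, under €125.00 → 3.25% → €0.79
Snow pants €150.49: clothing and footwear, €125.00 or more → 8.25% → €12.42
Scarf €32.24: clothing and footwear, under €125.00 → 3.25% → €1.05
Hoodie €79.56: clothing and footwear, under €125.00 → 3.25% → €2.59
Tax on clothing and footwear = €10.71 + €2.78 + €1.15 + €0.79 + €12.42 + €1.05 + €2.59 = €31.49

€31.49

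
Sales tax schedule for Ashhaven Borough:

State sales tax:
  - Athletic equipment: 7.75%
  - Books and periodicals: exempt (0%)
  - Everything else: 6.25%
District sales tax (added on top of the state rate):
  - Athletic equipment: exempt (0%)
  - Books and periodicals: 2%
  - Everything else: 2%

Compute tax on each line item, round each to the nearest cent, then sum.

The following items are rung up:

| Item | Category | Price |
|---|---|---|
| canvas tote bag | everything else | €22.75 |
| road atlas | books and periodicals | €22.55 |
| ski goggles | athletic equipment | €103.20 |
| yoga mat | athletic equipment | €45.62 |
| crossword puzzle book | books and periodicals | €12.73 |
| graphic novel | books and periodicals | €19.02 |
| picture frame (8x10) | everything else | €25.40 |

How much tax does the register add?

€16.60

Canvas tote bag €22.75: everything else → 6.25% + 2% district = 8.25% → €1.88
Road atlas €22.55: books and periodicals → 0% + 2% district = 2% → €0.45
Ski goggles €103.20: athletic equipment → 7.75% + 0% district = 7.75% → €8.00
Yoga mat €45.62: athletic equipment → 7.75% + 0% district = 7.75% → €3.54
Crossword puzzle book €12.73: books and periodicals → 0% + 2% district = 2% → €0.25
Graphic novel €19.02: books and periodicals → 0% + 2% district = 2% → €0.38
Picture frame (8x10) €25.40: everything else → 6.25% + 2% district = 8.25% → €2.10
Total tax = €1.88 + €0.45 + €8.00 + €3.54 + €0.25 + €0.38 + €2.10 = €16.60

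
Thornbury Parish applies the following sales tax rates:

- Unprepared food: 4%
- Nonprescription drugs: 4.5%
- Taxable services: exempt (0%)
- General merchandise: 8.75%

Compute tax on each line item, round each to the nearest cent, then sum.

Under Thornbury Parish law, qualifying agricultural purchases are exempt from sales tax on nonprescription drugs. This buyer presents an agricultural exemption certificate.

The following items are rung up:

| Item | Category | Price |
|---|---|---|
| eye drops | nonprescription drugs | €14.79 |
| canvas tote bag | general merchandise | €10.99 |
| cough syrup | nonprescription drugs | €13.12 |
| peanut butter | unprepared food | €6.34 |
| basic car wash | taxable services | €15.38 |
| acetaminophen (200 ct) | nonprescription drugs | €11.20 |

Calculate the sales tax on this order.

Eye drops €14.79: nonprescription drugs, buyer-exempt → 0% → €0.00
Canvas tote bag €10.99: general merchandise → 8.75% → €0.96
Cough syrup €13.12: nonprescription drugs, buyer-exempt → 0% → €0.00
Peanut butter €6.34: unprepared food → 4% → €0.25
Basic car wash €15.38: taxable services → 0% → €0.00
Acetaminophen (200 ct) €11.20: nonprescription drugs, buyer-exempt → 0% → €0.00
Total tax = €0.96 + €0.25 = €1.21

€1.21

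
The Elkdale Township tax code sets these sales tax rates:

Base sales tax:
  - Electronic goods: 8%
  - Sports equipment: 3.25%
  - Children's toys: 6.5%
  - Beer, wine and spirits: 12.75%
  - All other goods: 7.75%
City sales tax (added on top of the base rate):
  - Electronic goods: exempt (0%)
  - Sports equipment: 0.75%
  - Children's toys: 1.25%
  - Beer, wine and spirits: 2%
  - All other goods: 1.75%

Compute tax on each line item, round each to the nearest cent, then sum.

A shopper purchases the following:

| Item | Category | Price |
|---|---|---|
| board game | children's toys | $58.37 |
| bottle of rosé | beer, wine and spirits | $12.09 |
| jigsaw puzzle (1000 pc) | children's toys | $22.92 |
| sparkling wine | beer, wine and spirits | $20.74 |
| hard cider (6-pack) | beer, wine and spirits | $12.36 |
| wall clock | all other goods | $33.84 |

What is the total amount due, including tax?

Board game $58.37: children's toys → 6.5% + 1.25% city = 7.75% → $4.52
Bottle of rosé $12.09: beer, wine and spirits → 12.75% + 2% city = 14.75% → $1.78
Jigsaw puzzle (1000 pc) $22.92: children's toys → 6.5% + 1.25% city = 7.75% → $1.78
Sparkling wine $20.74: beer, wine and spirits → 12.75% + 2% city = 14.75% → $3.06
Hard cider (6-pack) $12.36: beer, wine and spirits → 12.75% + 2% city = 14.75% → $1.82
Wall clock $33.84: all other goods → 7.75% + 1.75% city = 9.5% → $3.21
Subtotal = $160.32; tax = $16.17; total due = $176.49

$176.49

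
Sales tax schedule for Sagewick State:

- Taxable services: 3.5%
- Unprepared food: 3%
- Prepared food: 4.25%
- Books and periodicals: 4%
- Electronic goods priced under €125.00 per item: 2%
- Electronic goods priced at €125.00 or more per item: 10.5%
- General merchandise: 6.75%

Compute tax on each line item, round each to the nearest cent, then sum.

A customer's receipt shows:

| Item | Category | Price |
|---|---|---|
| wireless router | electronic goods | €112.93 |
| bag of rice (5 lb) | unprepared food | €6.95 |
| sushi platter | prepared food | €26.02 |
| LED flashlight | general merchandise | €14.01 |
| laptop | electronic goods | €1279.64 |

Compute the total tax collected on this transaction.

€138.89

Wireless router €112.93: electronic goods, under €125.00 → 2% → €2.26
Bag of rice (5 lb) €6.95: unprepared food → 3% → €0.21
Sushi platter €26.02: prepared food → 4.25% → €1.11
LED flashlight €14.01: general merchandise → 6.75% → €0.95
Laptop €1279.64: electronic goods, €125.00 or more → 10.5% → €134.36
Total tax = €2.26 + €0.21 + €1.11 + €0.95 + €134.36 = €138.89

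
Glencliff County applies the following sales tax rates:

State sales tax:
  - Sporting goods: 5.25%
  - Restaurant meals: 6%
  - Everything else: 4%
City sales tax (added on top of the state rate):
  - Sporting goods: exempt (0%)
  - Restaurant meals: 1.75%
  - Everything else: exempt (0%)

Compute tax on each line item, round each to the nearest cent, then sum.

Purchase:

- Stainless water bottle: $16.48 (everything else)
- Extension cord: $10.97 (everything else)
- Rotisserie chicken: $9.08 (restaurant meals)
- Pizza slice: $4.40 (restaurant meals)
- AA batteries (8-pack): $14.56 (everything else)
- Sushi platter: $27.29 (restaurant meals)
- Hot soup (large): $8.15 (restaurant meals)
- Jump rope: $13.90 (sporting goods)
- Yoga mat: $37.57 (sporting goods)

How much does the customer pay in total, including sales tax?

$150.56

Stainless water bottle $16.48: everything else → 4% + 0% city = 4% → $0.66
Extension cord $10.97: everything else → 4% + 0% city = 4% → $0.44
Rotisserie chicken $9.08: restaurant meals → 6% + 1.75% city = 7.75% → $0.70
Pizza slice $4.40: restaurant meals → 6% + 1.75% city = 7.75% → $0.34
AA batteries (8-pack) $14.56: everything else → 4% + 0% city = 4% → $0.58
Sushi platter $27.29: restaurant meals → 6% + 1.75% city = 7.75% → $2.11
Hot soup (large) $8.15: restaurant meals → 6% + 1.75% city = 7.75% → $0.63
Jump rope $13.90: sporting goods → 5.25% + 0% city = 5.25% → $0.73
Yoga mat $37.57: sporting goods → 5.25% + 0% city = 5.25% → $1.97
Subtotal = $142.40; tax = $8.16; total due = $150.56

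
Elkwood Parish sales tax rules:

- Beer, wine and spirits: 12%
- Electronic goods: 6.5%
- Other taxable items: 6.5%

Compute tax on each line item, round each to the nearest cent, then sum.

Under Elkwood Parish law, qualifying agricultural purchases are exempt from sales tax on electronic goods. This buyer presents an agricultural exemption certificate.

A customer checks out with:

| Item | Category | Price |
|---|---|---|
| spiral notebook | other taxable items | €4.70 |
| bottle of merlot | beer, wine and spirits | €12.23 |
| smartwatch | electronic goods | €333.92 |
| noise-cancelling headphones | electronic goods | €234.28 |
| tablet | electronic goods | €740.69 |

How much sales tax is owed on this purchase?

Spiral notebook €4.70: other taxable items → 6.5% → €0.31
Bottle of merlot €12.23: beer, wine and spirits → 12% → €1.47
Smartwatch €333.92: electronic goods, buyer-exempt → 0% → €0.00
Noise-cancelling headphones €234.28: electronic goods, buyer-exempt → 0% → €0.00
Tablet €740.69: electronic goods, buyer-exempt → 0% → €0.00
Total tax = €0.31 + €1.47 = €1.78

€1.78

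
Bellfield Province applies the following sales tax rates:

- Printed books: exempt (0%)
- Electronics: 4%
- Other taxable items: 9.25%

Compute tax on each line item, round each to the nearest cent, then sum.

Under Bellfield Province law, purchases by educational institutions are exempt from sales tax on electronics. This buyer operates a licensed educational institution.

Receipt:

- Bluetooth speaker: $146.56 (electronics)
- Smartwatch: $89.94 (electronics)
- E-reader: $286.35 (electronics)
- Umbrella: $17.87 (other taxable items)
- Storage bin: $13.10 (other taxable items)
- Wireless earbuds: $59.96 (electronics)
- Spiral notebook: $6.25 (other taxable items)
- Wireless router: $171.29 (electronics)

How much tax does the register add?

$3.44

Bluetooth speaker $146.56: electronics, buyer-exempt → 0% → $0.00
Smartwatch $89.94: electronics, buyer-exempt → 0% → $0.00
E-reader $286.35: electronics, buyer-exempt → 0% → $0.00
Umbrella $17.87: other taxable items → 9.25% → $1.65
Storage bin $13.10: other taxable items → 9.25% → $1.21
Wireless earbuds $59.96: electronics, buyer-exempt → 0% → $0.00
Spiral notebook $6.25: other taxable items → 9.25% → $0.58
Wireless router $171.29: electronics, buyer-exempt → 0% → $0.00
Total tax = $1.65 + $1.21 + $0.58 = $3.44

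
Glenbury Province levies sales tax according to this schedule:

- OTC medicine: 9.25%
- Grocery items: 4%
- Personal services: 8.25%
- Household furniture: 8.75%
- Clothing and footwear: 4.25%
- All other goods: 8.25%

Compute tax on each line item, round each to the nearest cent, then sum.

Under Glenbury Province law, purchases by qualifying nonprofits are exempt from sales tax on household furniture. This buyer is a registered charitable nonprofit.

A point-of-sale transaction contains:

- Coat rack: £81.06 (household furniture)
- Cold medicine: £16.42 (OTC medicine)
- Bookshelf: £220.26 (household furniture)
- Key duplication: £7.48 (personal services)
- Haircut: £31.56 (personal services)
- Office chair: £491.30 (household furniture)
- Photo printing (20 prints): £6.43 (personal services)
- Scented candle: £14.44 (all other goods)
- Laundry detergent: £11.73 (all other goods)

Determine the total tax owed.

Coat rack £81.06: household furniture, buyer-exempt → 0% → £0.00
Cold medicine £16.42: OTC medicine → 9.25% → £1.52
Bookshelf £220.26: household furniture, buyer-exempt → 0% → £0.00
Key duplication £7.48: personal services → 8.25% → £0.62
Haircut £31.56: personal services → 8.25% → £2.60
Office chair £491.30: household furniture, buyer-exempt → 0% → £0.00
Photo printing (20 prints) £6.43: personal services → 8.25% → £0.53
Scented candle £14.44: all other goods → 8.25% → £1.19
Laundry detergent £11.73: all other goods → 8.25% → £0.97
Total tax = £1.52 + £0.62 + £2.60 + £0.53 + £1.19 + £0.97 = £7.43

£7.43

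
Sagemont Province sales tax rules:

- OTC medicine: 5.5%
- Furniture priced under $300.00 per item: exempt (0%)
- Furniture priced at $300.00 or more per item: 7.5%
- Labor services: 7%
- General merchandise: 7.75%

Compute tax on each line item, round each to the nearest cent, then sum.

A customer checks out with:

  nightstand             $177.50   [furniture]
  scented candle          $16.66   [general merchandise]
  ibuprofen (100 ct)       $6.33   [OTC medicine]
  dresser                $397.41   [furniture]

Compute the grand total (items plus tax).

Nightstand $177.50: furniture, under $300.00 → 0% → $0.00
Scented candle $16.66: general merchandise → 7.75% → $1.29
Ibuprofen (100 ct) $6.33: OTC medicine → 5.5% → $0.35
Dresser $397.41: furniture, $300.00 or more → 7.5% → $29.81
Subtotal = $597.90; tax = $31.45; total due = $629.35

$629.35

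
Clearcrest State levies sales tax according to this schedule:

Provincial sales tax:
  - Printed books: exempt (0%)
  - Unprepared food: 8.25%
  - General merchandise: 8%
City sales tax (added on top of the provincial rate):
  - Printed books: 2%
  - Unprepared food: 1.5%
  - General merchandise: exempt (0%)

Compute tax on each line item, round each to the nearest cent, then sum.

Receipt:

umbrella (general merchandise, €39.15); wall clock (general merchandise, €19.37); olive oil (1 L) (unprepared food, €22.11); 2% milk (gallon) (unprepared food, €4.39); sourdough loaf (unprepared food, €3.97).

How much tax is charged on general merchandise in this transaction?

Umbrella €39.15: general merchandise → 8% + 0% city = 8% → €3.13
Wall clock €19.37: general merchandise → 8% + 0% city = 8% → €1.55
Tax on general merchandise = €3.13 + €1.55 = €4.68

€4.68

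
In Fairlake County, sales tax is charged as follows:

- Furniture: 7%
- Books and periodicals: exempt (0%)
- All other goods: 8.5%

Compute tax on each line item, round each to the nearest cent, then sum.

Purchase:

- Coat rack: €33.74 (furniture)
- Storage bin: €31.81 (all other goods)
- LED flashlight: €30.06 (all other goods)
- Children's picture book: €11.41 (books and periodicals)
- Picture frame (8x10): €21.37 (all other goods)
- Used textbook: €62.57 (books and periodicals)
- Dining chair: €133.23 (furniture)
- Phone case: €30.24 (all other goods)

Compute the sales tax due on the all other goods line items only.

Storage bin €31.81: all other goods → 8.5% → €2.70
LED flashlight €30.06: all other goods → 8.5% → €2.56
Picture frame (8x10) €21.37: all other goods → 8.5% → €1.82
Phone case €30.24: all other goods → 8.5% → €2.57
Tax on all other goods = €2.70 + €2.56 + €1.82 + €2.57 = €9.65

€9.65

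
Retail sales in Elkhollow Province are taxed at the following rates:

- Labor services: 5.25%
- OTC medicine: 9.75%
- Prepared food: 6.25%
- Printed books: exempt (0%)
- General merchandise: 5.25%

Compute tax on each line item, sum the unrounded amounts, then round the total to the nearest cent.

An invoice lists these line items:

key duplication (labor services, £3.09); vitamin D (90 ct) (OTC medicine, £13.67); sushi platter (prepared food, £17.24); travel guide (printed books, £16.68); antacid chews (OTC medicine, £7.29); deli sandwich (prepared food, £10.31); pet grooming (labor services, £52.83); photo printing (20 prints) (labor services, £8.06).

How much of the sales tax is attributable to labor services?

£3.36

Key duplication £3.09: labor services → 5.25% → £0.162225
Pet grooming £52.83: labor services → 5.25% → £2.773575
Photo printing (20 prints) £8.06: labor services → 5.25% → £0.42315
Tax on labor services: unrounded sum = £3.35895 → £3.36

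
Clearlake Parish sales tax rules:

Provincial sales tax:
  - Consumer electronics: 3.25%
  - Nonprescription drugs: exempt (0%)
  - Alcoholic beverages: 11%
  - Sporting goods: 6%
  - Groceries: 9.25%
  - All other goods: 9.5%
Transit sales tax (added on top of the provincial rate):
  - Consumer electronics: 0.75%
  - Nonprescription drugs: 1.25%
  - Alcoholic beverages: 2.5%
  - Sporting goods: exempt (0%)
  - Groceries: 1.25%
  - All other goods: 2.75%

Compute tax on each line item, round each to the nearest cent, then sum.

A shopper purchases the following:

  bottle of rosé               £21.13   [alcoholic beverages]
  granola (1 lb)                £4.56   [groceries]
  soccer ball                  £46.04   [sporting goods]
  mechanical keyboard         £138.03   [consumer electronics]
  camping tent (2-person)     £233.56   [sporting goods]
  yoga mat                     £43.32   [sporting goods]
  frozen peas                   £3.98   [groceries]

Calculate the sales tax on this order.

Bottle of rosé £21.13: alcoholic beverages → 11% + 2.5% transit = 13.5% → £2.85
Granola (1 lb) £4.56: groceries → 9.25% + 1.25% transit = 10.5% → £0.48
Soccer ball £46.04: sporting goods → 6% + 0% transit = 6% → £2.76
Mechanical keyboard £138.03: consumer electronics → 3.25% + 0.75% transit = 4% → £5.52
Camping tent (2-person) £233.56: sporting goods → 6% + 0% transit = 6% → £14.01
Yoga mat £43.32: sporting goods → 6% + 0% transit = 6% → £2.60
Frozen peas £3.98: groceries → 9.25% + 1.25% transit = 10.5% → £0.42
Total tax = £2.85 + £0.48 + £2.76 + £5.52 + £14.01 + £2.60 + £0.42 = £28.64

£28.64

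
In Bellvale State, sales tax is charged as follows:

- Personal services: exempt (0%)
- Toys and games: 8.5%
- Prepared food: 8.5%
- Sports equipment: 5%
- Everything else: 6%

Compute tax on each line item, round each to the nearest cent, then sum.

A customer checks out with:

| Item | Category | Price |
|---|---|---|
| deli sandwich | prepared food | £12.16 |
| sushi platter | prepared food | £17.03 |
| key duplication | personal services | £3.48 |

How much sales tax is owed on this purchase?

£2.48

Deli sandwich £12.16: prepared food → 8.5% → £1.03
Sushi platter £17.03: prepared food → 8.5% → £1.45
Key duplication £3.48: personal services → 0% → £0.00
Total tax = £1.03 + £1.45 = £2.48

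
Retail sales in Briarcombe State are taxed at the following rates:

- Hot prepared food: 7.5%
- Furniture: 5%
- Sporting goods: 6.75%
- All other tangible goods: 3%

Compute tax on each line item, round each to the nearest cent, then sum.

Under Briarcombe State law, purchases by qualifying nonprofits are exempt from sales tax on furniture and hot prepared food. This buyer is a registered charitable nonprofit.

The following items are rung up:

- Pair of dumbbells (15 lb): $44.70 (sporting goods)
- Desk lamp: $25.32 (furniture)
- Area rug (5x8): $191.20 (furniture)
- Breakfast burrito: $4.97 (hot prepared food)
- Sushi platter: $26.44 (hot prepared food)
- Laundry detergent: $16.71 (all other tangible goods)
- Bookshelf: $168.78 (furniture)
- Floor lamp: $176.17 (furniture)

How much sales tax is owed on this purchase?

Pair of dumbbells (15 lb) $44.70: sporting goods → 6.75% → $3.02
Desk lamp $25.32: furniture, buyer-exempt → 0% → $0.00
Area rug (5x8) $191.20: furniture, buyer-exempt → 0% → $0.00
Breakfast burrito $4.97: hot prepared food, buyer-exempt → 0% → $0.00
Sushi platter $26.44: hot prepared food, buyer-exempt → 0% → $0.00
Laundry detergent $16.71: all other tangible goods → 3% → $0.50
Bookshelf $168.78: furniture, buyer-exempt → 0% → $0.00
Floor lamp $176.17: furniture, buyer-exempt → 0% → $0.00
Total tax = $3.02 + $0.50 = $3.52

$3.52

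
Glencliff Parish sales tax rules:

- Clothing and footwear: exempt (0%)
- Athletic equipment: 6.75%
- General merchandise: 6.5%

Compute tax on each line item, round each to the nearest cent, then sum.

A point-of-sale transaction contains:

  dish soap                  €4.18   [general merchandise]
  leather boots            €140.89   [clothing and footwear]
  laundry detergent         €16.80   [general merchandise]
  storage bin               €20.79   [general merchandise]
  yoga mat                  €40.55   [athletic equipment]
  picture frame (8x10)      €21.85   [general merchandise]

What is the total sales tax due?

Dish soap €4.18: general merchandise → 6.5% → €0.27
Leather boots €140.89: clothing and footwear → 0% → €0.00
Laundry detergent €16.80: general merchandise → 6.5% → €1.09
Storage bin €20.79: general merchandise → 6.5% → €1.35
Yoga mat €40.55: athletic equipment → 6.75% → €2.74
Picture frame (8x10) €21.85: general merchandise → 6.5% → €1.42
Total tax = €0.27 + €1.09 + €1.35 + €2.74 + €1.42 = €6.87

€6.87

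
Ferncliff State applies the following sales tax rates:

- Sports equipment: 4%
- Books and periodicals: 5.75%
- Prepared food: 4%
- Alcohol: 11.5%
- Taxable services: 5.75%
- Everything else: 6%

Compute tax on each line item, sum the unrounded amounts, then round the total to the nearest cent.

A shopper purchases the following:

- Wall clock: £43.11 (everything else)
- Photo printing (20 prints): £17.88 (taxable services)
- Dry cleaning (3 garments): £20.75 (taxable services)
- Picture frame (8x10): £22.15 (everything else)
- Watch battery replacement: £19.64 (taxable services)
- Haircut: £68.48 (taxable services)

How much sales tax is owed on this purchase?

£11.20

Wall clock £43.11: everything else → 6% → £2.5866
Photo printing (20 prints) £17.88: taxable services → 5.75% → £1.0281
Dry cleaning (3 garments) £20.75: taxable services → 5.75% → £1.193125
Picture frame (8x10) £22.15: everything else → 6% → £1.329
Watch battery replacement £19.64: taxable services → 5.75% → £1.1293
Haircut £68.48: taxable services → 5.75% → £3.9376
Unrounded tax sum = £11.203725 → £11.20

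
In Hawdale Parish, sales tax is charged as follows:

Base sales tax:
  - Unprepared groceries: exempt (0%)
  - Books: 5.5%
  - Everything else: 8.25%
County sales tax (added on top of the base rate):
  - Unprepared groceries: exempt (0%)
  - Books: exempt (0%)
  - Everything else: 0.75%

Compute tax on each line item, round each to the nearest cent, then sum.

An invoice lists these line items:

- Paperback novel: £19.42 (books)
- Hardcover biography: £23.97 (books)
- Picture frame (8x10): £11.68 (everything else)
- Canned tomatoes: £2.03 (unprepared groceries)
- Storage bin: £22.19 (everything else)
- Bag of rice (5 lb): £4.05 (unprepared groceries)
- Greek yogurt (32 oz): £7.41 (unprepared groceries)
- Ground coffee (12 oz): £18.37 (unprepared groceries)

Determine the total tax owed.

£5.44

Paperback novel £19.42: books → 5.5% + 0% county = 5.5% → £1.07
Hardcover biography £23.97: books → 5.5% + 0% county = 5.5% → £1.32
Picture frame (8x10) £11.68: everything else → 8.25% + 0.75% county = 9% → £1.05
Canned tomatoes £2.03: unprepared groceries → 0% + 0% county = 0% → £0.00
Storage bin £22.19: everything else → 8.25% + 0.75% county = 9% → £2.00
Bag of rice (5 lb) £4.05: unprepared groceries → 0% + 0% county = 0% → £0.00
Greek yogurt (32 oz) £7.41: unprepared groceries → 0% + 0% county = 0% → £0.00
Ground coffee (12 oz) £18.37: unprepared groceries → 0% + 0% county = 0% → £0.00
Total tax = £1.07 + £1.32 + £1.05 + £2.00 = £5.44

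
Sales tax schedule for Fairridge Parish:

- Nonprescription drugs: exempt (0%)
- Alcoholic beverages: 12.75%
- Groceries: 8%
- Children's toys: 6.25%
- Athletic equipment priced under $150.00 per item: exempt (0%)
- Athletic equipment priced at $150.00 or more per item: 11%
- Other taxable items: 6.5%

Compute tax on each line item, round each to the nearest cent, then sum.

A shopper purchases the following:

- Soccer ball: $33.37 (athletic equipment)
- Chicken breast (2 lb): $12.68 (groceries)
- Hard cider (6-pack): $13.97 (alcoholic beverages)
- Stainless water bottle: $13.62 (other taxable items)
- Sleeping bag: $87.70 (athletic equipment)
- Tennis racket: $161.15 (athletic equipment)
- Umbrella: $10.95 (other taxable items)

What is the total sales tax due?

Soccer ball $33.37: athletic equipment, under $150.00 → 0% → $0.00
Chicken breast (2 lb) $12.68: groceries → 8% → $1.01
Hard cider (6-pack) $13.97: alcoholic beverages → 12.75% → $1.78
Stainless water bottle $13.62: other taxable items → 6.5% → $0.89
Sleeping bag $87.70: athletic equipment, under $150.00 → 0% → $0.00
Tennis racket $161.15: athletic equipment, $150.00 or more → 11% → $17.73
Umbrella $10.95: other taxable items → 6.5% → $0.71
Total tax = $1.01 + $1.78 + $0.89 + $17.73 + $0.71 = $22.12

$22.12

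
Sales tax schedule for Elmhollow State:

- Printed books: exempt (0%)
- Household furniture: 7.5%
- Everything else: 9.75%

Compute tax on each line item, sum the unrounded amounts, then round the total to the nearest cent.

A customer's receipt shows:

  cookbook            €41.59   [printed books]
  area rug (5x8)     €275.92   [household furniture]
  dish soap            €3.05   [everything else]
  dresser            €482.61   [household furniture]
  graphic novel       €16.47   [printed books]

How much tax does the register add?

€57.19

Cookbook €41.59: printed books → 0% → €0.00
Area rug (5x8) €275.92: household furniture → 7.5% → €20.694
Dish soap €3.05: everything else → 9.75% → €0.297375
Dresser €482.61: household furniture → 7.5% → €36.19575
Graphic novel €16.47: printed books → 0% → €0.00
Unrounded tax sum = €57.187125 → €57.19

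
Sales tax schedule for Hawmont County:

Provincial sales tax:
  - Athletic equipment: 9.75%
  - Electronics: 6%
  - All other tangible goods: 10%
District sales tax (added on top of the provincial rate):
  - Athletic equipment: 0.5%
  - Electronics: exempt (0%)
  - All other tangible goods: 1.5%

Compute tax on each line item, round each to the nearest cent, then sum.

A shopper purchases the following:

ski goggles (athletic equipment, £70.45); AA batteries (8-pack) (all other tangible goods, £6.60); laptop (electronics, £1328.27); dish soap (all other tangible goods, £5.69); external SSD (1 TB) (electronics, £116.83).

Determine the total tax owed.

Ski goggles £70.45: athletic equipment → 9.75% + 0.5% district = 10.25% → £7.22
AA batteries (8-pack) £6.60: all other tangible goods → 10% + 1.5% district = 11.5% → £0.76
Laptop £1328.27: electronics → 6% + 0% district = 6% → £79.70
Dish soap £5.69: all other tangible goods → 10% + 1.5% district = 11.5% → £0.65
External SSD (1 TB) £116.83: electronics → 6% + 0% district = 6% → £7.01
Total tax = £7.22 + £0.76 + £79.70 + £0.65 + £7.01 = £95.34

£95.34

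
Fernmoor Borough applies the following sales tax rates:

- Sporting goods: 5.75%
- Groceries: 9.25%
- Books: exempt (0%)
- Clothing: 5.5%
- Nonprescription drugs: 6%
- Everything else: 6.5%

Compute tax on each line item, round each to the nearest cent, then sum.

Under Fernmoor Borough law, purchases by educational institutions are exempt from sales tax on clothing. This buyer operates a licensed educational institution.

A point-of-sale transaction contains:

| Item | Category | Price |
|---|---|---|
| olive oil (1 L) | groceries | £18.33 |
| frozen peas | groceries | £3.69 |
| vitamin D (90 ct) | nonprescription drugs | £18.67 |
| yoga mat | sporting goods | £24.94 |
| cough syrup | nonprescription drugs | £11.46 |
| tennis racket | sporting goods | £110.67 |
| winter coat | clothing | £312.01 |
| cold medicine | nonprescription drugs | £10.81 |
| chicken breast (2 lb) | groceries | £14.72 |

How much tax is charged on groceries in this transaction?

£3.40

Olive oil (1 L) £18.33: groceries → 9.25% → £1.70
Frozen peas £3.69: groceries → 9.25% → £0.34
Chicken breast (2 lb) £14.72: groceries → 9.25% → £1.36
Tax on groceries = £1.70 + £0.34 + £1.36 = £3.40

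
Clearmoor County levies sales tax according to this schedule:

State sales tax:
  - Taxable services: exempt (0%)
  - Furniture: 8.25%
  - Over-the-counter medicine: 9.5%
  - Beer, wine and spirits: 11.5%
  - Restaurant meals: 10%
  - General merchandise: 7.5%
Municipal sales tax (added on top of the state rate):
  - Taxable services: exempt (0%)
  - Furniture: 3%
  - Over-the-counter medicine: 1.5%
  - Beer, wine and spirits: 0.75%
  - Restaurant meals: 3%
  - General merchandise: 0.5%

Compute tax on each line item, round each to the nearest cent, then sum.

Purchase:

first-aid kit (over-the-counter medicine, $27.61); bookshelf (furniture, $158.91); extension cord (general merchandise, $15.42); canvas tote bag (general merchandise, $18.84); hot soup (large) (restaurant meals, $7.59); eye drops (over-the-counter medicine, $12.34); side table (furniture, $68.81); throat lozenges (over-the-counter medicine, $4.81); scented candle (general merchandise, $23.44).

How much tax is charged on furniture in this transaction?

$25.62

Bookshelf $158.91: furniture → 8.25% + 3% municipal = 11.25% → $17.88
Side table $68.81: furniture → 8.25% + 3% municipal = 11.25% → $7.74
Tax on furniture = $17.88 + $7.74 = $25.62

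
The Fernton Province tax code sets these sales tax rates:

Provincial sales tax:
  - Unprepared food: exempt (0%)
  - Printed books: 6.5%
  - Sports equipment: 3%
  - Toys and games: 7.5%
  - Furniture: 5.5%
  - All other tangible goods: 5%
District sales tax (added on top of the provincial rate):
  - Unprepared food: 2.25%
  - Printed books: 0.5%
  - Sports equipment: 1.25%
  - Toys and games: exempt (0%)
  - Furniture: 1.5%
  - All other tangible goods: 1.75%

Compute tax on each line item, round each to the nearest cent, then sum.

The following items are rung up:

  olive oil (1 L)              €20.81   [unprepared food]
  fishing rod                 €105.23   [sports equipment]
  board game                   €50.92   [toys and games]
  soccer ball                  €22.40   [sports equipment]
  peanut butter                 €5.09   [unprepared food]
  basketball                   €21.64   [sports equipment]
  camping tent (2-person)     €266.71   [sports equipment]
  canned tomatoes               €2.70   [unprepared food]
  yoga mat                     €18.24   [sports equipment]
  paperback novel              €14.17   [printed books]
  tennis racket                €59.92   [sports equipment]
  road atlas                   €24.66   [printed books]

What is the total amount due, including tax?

€640.68

Olive oil (1 L) €20.81: unprepared food → 0% + 2.25% district = 2.25% → €0.47
Fishing rod €105.23: sports equipment → 3% + 1.25% district = 4.25% → €4.47
Board game €50.92: toys and games → 7.5% + 0% district = 7.5% → €3.82
Soccer ball €22.40: sports equipment → 3% + 1.25% district = 4.25% → €0.95
Peanut butter €5.09: unprepared food → 0% + 2.25% district = 2.25% → €0.11
Basketball €21.64: sports equipment → 3% + 1.25% district = 4.25% → €0.92
Camping tent (2-person) €266.71: sports equipment → 3% + 1.25% district = 4.25% → €11.34
Canned tomatoes €2.70: unprepared food → 0% + 2.25% district = 2.25% → €0.06
Yoga mat €18.24: sports equipment → 3% + 1.25% district = 4.25% → €0.78
Paperback novel €14.17: printed books → 6.5% + 0.5% district = 7% → €0.99
Tennis racket €59.92: sports equipment → 3% + 1.25% district = 4.25% → €2.55
Road atlas €24.66: printed books → 6.5% + 0.5% district = 7% → €1.73
Subtotal = €612.49; tax = €28.19; total due = €640.68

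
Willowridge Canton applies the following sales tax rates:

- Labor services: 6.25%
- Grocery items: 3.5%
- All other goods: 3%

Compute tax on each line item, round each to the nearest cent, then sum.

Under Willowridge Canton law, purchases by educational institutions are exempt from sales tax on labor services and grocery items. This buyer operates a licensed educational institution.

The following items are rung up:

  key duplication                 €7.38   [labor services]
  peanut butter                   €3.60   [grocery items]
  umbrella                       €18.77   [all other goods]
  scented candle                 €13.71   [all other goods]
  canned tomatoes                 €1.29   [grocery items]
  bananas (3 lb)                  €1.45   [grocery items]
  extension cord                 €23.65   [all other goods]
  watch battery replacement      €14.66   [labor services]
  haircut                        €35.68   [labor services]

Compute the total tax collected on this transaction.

Key duplication €7.38: labor services, buyer-exempt → 0% → €0.00
Peanut butter €3.60: grocery items, buyer-exempt → 0% → €0.00
Umbrella €18.77: all other goods → 3% → €0.56
Scented candle €13.71: all other goods → 3% → €0.41
Canned tomatoes €1.29: grocery items, buyer-exempt → 0% → €0.00
Bananas (3 lb) €1.45: grocery items, buyer-exempt → 0% → €0.00
Extension cord €23.65: all other goods → 3% → €0.71
Watch battery replacement €14.66: labor services, buyer-exempt → 0% → €0.00
Haircut €35.68: labor services, buyer-exempt → 0% → €0.00
Total tax = €0.56 + €0.41 + €0.71 = €1.68

€1.68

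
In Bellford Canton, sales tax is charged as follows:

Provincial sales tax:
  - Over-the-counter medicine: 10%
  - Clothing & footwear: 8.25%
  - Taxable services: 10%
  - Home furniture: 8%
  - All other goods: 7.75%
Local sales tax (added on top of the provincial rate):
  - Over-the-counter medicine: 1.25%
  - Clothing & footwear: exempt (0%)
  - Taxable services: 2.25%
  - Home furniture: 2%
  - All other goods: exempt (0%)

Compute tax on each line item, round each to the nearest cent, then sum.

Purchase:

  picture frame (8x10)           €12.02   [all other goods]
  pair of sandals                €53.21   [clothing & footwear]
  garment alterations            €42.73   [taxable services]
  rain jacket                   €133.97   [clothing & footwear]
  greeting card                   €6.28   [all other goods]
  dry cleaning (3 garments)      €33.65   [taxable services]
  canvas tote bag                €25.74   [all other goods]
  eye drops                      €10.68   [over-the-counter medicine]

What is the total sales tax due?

Picture frame (8x10) €12.02: all other goods → 7.75% + 0% local = 7.75% → €0.93
Pair of sandals €53.21: clothing & footwear → 8.25% + 0% local = 8.25% → €4.39
Garment alterations €42.73: taxable services → 10% + 2.25% local = 12.25% → €5.23
Rain jacket €133.97: clothing & footwear → 8.25% + 0% local = 8.25% → €11.05
Greeting card €6.28: all other goods → 7.75% + 0% local = 7.75% → €0.49
Dry cleaning (3 garments) €33.65: taxable services → 10% + 2.25% local = 12.25% → €4.12
Canvas tote bag €25.74: all other goods → 7.75% + 0% local = 7.75% → €1.99
Eye drops €10.68: over-the-counter medicine → 10% + 1.25% local = 11.25% → €1.20
Total tax = €0.93 + €4.39 + €5.23 + €11.05 + €0.49 + €4.12 + €1.99 + €1.20 = €29.40

€29.40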